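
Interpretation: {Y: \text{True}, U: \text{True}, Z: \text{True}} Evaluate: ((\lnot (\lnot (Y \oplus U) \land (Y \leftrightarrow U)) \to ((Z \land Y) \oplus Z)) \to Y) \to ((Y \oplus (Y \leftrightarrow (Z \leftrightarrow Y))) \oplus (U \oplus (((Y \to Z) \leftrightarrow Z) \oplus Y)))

\text{True}

Y \oplus U = \text{True} \oplus \text{True} = \text{False}
\lnot (Y \oplus U) = \lnot \text{False} = \text{True}
Y \leftrightarrow U = \text{True} \leftrightarrow \text{True} = \text{True}
\lnot (Y \oplus U) \land (Y \leftrightarrow U) = \text{True} \land \text{True} = \text{True}
\lnot (\lnot (Y \oplus U) \land (Y \leftrightarrow U)) = \lnot \text{True} = \text{False}
Z \land Y = \text{True} \land \text{True} = \text{True}
(Z \land Y) \oplus Z = \text{True} \oplus \text{True} = \text{False}
\lnot (\lnot (Y \oplus U) \land (Y \leftrightarrow U)) \to ((Z \land Y) \oplus Z) = \text{False} \to \text{False} = \text{True}
(\lnot (\lnot (Y \oplus U) \land (Y \leftrightarrow U)) \to ((Z \land Y) \oplus Z)) \to Y = \text{True} \to \text{True} = \text{True}
Z \leftrightarrow Y = \text{True} \leftrightarrow \text{True} = \text{True}
Y \leftrightarrow (Z \leftrightarrow Y) = \text{True} \leftrightarrow \text{True} = \text{True}
Y \oplus (Y \leftrightarrow (Z \leftrightarrow Y)) = \text{True} \oplus \text{True} = \text{False}
Y \to Z = \text{True} \to \text{True} = \text{True}
(Y \to Z) \leftrightarrow Z = \text{True} \leftrightarrow \text{True} = \text{True}
((Y \to Z) \leftrightarrow Z) \oplus Y = \text{True} \oplus \text{True} = \text{False}
U \oplus (((Y \to Z) \leftrightarrow Z) \oplus Y) = \text{True} \oplus \text{False} = \text{True}
(Y \oplus (Y \leftrightarrow (Z \leftrightarrow Y))) \oplus (U \oplus (((Y \to Z) \leftrightarrow Z) \oplus Y)) = \text{False} \oplus \text{True} = \text{True}
((\lnot (\lnot (Y \oplus U) \land (Y \leftrightarrow U)) \to ((Z \land Y) \oplus Z)) \to Y) \to ((Y \oplus (Y \leftrightarrow (Z \leftrightarrow Y))) \oplus (U \oplus (((Y \to Z) \leftrightarrow Z) \oplus Y))) = \text{True} \to \text{True} = \text{True}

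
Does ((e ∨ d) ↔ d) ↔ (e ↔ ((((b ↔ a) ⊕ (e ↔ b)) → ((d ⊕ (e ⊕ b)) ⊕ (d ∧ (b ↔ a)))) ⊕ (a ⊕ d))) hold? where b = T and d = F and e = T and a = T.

T

e ∨ d = T ∨ F = T
(e ∨ d) ↔ d = T ↔ F = F
b ↔ a = T ↔ T = T
e ↔ b = T ↔ T = T
(b ↔ a) ⊕ (e ↔ b) = T ⊕ T = F
e ⊕ b = T ⊕ T = F
d ⊕ (e ⊕ b) = F ⊕ F = F
b ↔ a = T ↔ T = T
d ∧ (b ↔ a) = F ∧ T = F
(d ⊕ (e ⊕ b)) ⊕ (d ∧ (b ↔ a)) = F ⊕ F = F
((b ↔ a) ⊕ (e ↔ b)) → ((d ⊕ (e ⊕ b)) ⊕ (d ∧ (b ↔ a))) = F → F = T
a ⊕ d = T ⊕ F = T
(((b ↔ a) ⊕ (e ↔ b)) → ((d ⊕ (e ⊕ b)) ⊕ (d ∧ (b ↔ a)))) ⊕ (a ⊕ d) = T ⊕ T = F
e ↔ ((((b ↔ a) ⊕ (e ↔ b)) → ((d ⊕ (e ⊕ b)) ⊕ (d ∧ (b ↔ a)))) ⊕ (a ⊕ d)) = T ↔ F = F
((e ∨ d) ↔ d) ↔ (e ↔ ((((b ↔ a) ⊕ (e ↔ b)) → ((d ⊕ (e ⊕ b)) ⊕ (d ∧ (b ↔ a)))) ⊕ (a ⊕ d))) = F ↔ F = T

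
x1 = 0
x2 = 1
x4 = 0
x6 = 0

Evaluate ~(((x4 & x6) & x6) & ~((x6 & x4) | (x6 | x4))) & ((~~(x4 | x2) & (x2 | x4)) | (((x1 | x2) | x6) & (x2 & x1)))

x4 & x6 = 0 & 0 = 0
(x4 & x6) & x6 = 0 & 0 = 0
x6 & x4 = 0 & 0 = 0
x6 | x4 = 0 | 0 = 0
(x6 & x4) | (x6 | x4) = 0 | 0 = 0
~((x6 & x4) | (x6 | x4)) = ~0 = 1
((x4 & x6) & x6) & ~((x6 & x4) | (x6 | x4)) = 0 & 1 = 0
~(((x4 & x6) & x6) & ~((x6 & x4) | (x6 | x4))) = ~0 = 1
x4 | x2 = 0 | 1 = 1
~(x4 | x2) = ~1 = 0
~~(x4 | x2) = ~0 = 1
x2 | x4 = 1 | 0 = 1
~~(x4 | x2) & (x2 | x4) = 1 & 1 = 1
x1 | x2 = 0 | 1 = 1
(x1 | x2) | x6 = 1 | 0 = 1
x2 & x1 = 1 & 0 = 0
((x1 | x2) | x6) & (x2 & x1) = 1 & 0 = 0
(~~(x4 | x2) & (x2 | x4)) | (((x1 | x2) | x6) & (x2 & x1)) = 1 | 0 = 1
~(((x4 & x6) & x6) & ~((x6 & x4) | (x6 | x4))) & ((~~(x4 | x2) & (x2 | x4)) | (((x1 | x2) | x6) & (x2 & x1))) = 1 & 1 = 1

1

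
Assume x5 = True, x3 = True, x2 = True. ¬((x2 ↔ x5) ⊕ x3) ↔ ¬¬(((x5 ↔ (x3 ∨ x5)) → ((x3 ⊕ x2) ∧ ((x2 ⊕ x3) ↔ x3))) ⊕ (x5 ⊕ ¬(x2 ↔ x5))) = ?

True

Substituting x5=True, x3=True, x2=True:
x2 ↔ x5 = True ↔ True = True
(x2 ↔ x5) ⊕ x3 = True ⊕ True = False
¬((x2 ↔ x5) ⊕ x3) = ¬False = True
x3 ∨ x5 = True ∨ True = True
x5 ↔ (x3 ∨ x5) = True ↔ True = True
x3 ⊕ x2 = True ⊕ True = False
x2 ⊕ x3 = True ⊕ True = False
(x2 ⊕ x3) ↔ x3 = False ↔ True = False
(x3 ⊕ x2) ∧ ((x2 ⊕ x3) ↔ x3) = False ∧ False = False
(x5 ↔ (x3 ∨ x5)) → ((x3 ⊕ x2) ∧ ((x2 ⊕ x3) ↔ x3)) = True → False = False
x2 ↔ x5 = True ↔ True = True
¬(x2 ↔ x5) = ¬True = False
x5 ⊕ ¬(x2 ↔ x5) = True ⊕ False = True
((x5 ↔ (x3 ∨ x5)) → ((x3 ⊕ x2) ∧ ((x2 ⊕ x3) ↔ x3))) ⊕ (x5 ⊕ ¬(x2 ↔ x5)) = False ⊕ True = True
¬(((x5 ↔ (x3 ∨ x5)) → ((x3 ⊕ x2) ∧ ((x2 ⊕ x3) ↔ x3))) ⊕ (x5 ⊕ ¬(x2 ↔ x5))) = ¬True = False
¬¬(((x5 ↔ (x3 ∨ x5)) → ((x3 ⊕ x2) ∧ ((x2 ⊕ x3) ↔ x3))) ⊕ (x5 ⊕ ¬(x2 ↔ x5))) = ¬False = True
¬((x2 ↔ x5) ⊕ x3) ↔ ¬¬(((x5 ↔ (x3 ∨ x5)) → ((x3 ⊕ x2) ∧ ((x2 ⊕ x3) ↔ x3))) ⊕ (x5 ⊕ ¬(x2 ↔ x5))) = True ↔ True = True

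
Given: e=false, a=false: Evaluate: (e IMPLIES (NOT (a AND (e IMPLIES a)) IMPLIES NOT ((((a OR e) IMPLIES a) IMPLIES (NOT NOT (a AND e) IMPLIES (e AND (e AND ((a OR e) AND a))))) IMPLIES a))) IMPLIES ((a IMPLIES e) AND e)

e IMPLIES a = false IMPLIES false = true
a AND (e IMPLIES a) = false AND true = false
NOT (a AND (e IMPLIES a)) = NOT false = true
a OR e = false OR false = false
(a OR e) IMPLIES a = false IMPLIES false = true
a AND e = false AND false = false
NOT (a AND e) = NOT false = true
NOT NOT (a AND e) = NOT true = false
a OR e = false OR false = false
(a OR e) AND a = false AND false = false
e AND ((a OR e) AND a) = false AND false = false
e AND (e AND ((a OR e) AND a)) = false AND false = false
NOT NOT (a AND e) IMPLIES (e AND (e AND ((a OR e) AND a))) = false IMPLIES false = true
((a OR e) IMPLIES a) IMPLIES (NOT NOT (a AND e) IMPLIES (e AND (e AND ((a OR e) AND a)))) = true IMPLIES true = true
(((a OR e) IMPLIES a) IMPLIES (NOT NOT (a AND e) IMPLIES (e AND (e AND ((a OR e) AND a))))) IMPLIES a = true IMPLIES false = false
NOT ((((a OR e) IMPLIES a) IMPLIES (NOT NOT (a AND e) IMPLIES (e AND (e AND ((a OR e) AND a))))) IMPLIES a) = NOT false = true
NOT (a AND (e IMPLIES a)) IMPLIES NOT ((((a OR e) IMPLIES a) IMPLIES (NOT NOT (a AND e) IMPLIES (e AND (e AND ((a OR e) AND a))))) IMPLIES a) = true IMPLIES true = true
e IMPLIES (NOT (a AND (e IMPLIES a)) IMPLIES NOT ((((a OR e) IMPLIES a) IMPLIES (NOT NOT (a AND e) IMPLIES (e AND (e AND ((a OR e) AND a))))) IMPLIES a)) = false IMPLIES true = true
a IMPLIES e = false IMPLIES false = true
(a IMPLIES e) AND e = true AND false = false
(e IMPLIES (NOT (a AND (e IMPLIES a)) IMPLIES NOT ((((a OR e) IMPLIES a) IMPLIES (NOT NOT (a AND e) IMPLIES (e AND (e AND ((a OR e) AND a))))) IMPLIES a))) IMPLIES ((a IMPLIES e) AND e) = true IMPLIES false = false

false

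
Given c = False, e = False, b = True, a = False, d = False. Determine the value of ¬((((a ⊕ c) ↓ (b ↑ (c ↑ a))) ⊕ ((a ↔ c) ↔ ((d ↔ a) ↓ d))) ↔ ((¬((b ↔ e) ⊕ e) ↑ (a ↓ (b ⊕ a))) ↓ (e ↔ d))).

a ⊕ c = False ⊕ False = False
c ↑ a = False ↑ False = True
b ↑ (c ↑ a) = True ↑ True = False
(a ⊕ c) ↓ (b ↑ (c ↑ a)) = False ↓ False = True
a ↔ c = False ↔ False = True
d ↔ a = False ↔ False = True
(d ↔ a) ↓ d = True ↓ False = False
(a ↔ c) ↔ ((d ↔ a) ↓ d) = True ↔ False = False
((a ⊕ c) ↓ (b ↑ (c ↑ a))) ⊕ ((a ↔ c) ↔ ((d ↔ a) ↓ d)) = True ⊕ False = True
b ↔ e = True ↔ False = False
(b ↔ e) ⊕ e = False ⊕ False = False
¬((b ↔ e) ⊕ e) = ¬False = True
b ⊕ a = True ⊕ False = True
a ↓ (b ⊕ a) = False ↓ True = False
¬((b ↔ e) ⊕ e) ↑ (a ↓ (b ⊕ a)) = True ↑ False = True
e ↔ d = False ↔ False = True
(¬((b ↔ e) ⊕ e) ↑ (a ↓ (b ⊕ a))) ↓ (e ↔ d) = True ↓ True = False
(((a ⊕ c) ↓ (b ↑ (c ↑ a))) ⊕ ((a ↔ c) ↔ ((d ↔ a) ↓ d))) ↔ ((¬((b ↔ e) ⊕ e) ↑ (a ↓ (b ⊕ a))) ↓ (e ↔ d)) = True ↔ False = False
¬((((a ⊕ c) ↓ (b ↑ (c ↑ a))) ⊕ ((a ↔ c) ↔ ((d ↔ a) ↓ d))) ↔ ((¬((b ↔ e) ⊕ e) ↑ (a ↓ (b ⊕ a))) ↓ (e ↔ d))) = ¬False = True

True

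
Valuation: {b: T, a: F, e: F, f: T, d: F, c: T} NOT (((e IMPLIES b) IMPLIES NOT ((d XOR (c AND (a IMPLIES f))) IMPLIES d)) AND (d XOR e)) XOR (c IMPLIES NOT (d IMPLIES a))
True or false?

T

e IMPLIES b = F IMPLIES T = T
a IMPLIES f = F IMPLIES T = T
c AND (a IMPLIES f) = T AND T = T
d XOR (c AND (a IMPLIES f)) = F XOR T = T
(d XOR (c AND (a IMPLIES f))) IMPLIES d = T IMPLIES F = F
NOT ((d XOR (c AND (a IMPLIES f))) IMPLIES d) = NOT F = T
(e IMPLIES b) IMPLIES NOT ((d XOR (c AND (a IMPLIES f))) IMPLIES d) = T IMPLIES T = T
d XOR e = F XOR F = F
((e IMPLIES b) IMPLIES NOT ((d XOR (c AND (a IMPLIES f))) IMPLIES d)) AND (d XOR e) = T AND F = F
NOT (((e IMPLIES b) IMPLIES NOT ((d XOR (c AND (a IMPLIES f))) IMPLIES d)) AND (d XOR e)) = NOT F = T
d IMPLIES a = F IMPLIES F = T
NOT (d IMPLIES a) = NOT T = F
c IMPLIES NOT (d IMPLIES a) = T IMPLIES F = F
NOT (((e IMPLIES b) IMPLIES NOT ((d XOR (c AND (a IMPLIES f))) IMPLIES d)) AND (d XOR e)) XOR (c IMPLIES NOT (d IMPLIES a)) = T XOR F = T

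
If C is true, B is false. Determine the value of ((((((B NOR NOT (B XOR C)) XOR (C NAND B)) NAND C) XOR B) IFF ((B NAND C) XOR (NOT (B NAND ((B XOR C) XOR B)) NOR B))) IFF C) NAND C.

Substituting C=true, B=false:
B XOR C = false XOR true = true
NOT (B XOR C) = NOT true = false
B NOR NOT (B XOR C) = false NOR false = true
C NAND B = true NAND false = true
(B NOR NOT (B XOR C)) XOR (C NAND B) = true XOR true = false
((B NOR NOT (B XOR C)) XOR (C NAND B)) NAND C = false NAND true = true
(((B NOR NOT (B XOR C)) XOR (C NAND B)) NAND C) XOR B = true XOR false = true
B NAND C = false NAND true = true
B XOR C = false XOR true = true
(B XOR C) XOR B = true XOR false = true
B NAND ((B XOR C) XOR B) = false NAND true = true
NOT (B NAND ((B XOR C) XOR B)) = NOT true = false
NOT (B NAND ((B XOR C) XOR B)) NOR B = false NOR false = true
(B NAND C) XOR (NOT (B NAND ((B XOR C) XOR B)) NOR B) = true XOR true = false
((((B NOR NOT (B XOR C)) XOR (C NAND B)) NAND C) XOR B) IFF ((B NAND C) XOR (NOT (B NAND ((B XOR C) XOR B)) NOR B)) = true IFF false = false
(((((B NOR NOT (B XOR C)) XOR (C NAND B)) NAND C) XOR B) IFF ((B NAND C) XOR (NOT (B NAND ((B XOR C) XOR B)) NOR B))) IFF C = false IFF true = false
((((((B NOR NOT (B XOR C)) XOR (C NAND B)) NAND C) XOR B) IFF ((B NAND C) XOR (NOT (B NAND ((B XOR C) XOR B)) NOR B))) IFF C) NAND C = false NAND true = true

true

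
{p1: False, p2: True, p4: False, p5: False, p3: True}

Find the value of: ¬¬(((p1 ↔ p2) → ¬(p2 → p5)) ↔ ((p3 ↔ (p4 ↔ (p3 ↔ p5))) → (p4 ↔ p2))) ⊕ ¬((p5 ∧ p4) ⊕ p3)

False

p1 ↔ p2 = False ↔ True = False
p2 → p5 = True → False = False
¬(p2 → p5) = ¬False = True
(p1 ↔ p2) → ¬(p2 → p5) = False → True = True
p3 ↔ p5 = True ↔ False = False
p4 ↔ (p3 ↔ p5) = False ↔ False = True
p3 ↔ (p4 ↔ (p3 ↔ p5)) = True ↔ True = True
p4 ↔ p2 = False ↔ True = False
(p3 ↔ (p4 ↔ (p3 ↔ p5))) → (p4 ↔ p2) = True → False = False
((p1 ↔ p2) → ¬(p2 → p5)) ↔ ((p3 ↔ (p4 ↔ (p3 ↔ p5))) → (p4 ↔ p2)) = True ↔ False = False
¬(((p1 ↔ p2) → ¬(p2 → p5)) ↔ ((p3 ↔ (p4 ↔ (p3 ↔ p5))) → (p4 ↔ p2))) = ¬False = True
¬¬(((p1 ↔ p2) → ¬(p2 → p5)) ↔ ((p3 ↔ (p4 ↔ (p3 ↔ p5))) → (p4 ↔ p2))) = ¬True = False
p5 ∧ p4 = False ∧ False = False
(p5 ∧ p4) ⊕ p3 = False ⊕ True = True
¬((p5 ∧ p4) ⊕ p3) = ¬True = False
¬¬(((p1 ↔ p2) → ¬(p2 → p5)) ↔ ((p3 ↔ (p4 ↔ (p3 ↔ p5))) → (p4 ↔ p2))) ⊕ ¬((p5 ∧ p4) ⊕ p3) = False ⊕ False = False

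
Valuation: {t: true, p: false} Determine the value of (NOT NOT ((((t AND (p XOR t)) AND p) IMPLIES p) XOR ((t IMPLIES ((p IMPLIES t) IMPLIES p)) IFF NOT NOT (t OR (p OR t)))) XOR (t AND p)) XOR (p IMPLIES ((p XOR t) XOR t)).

false

p XOR t = false XOR true = true
t AND (p XOR t) = true AND true = true
(t AND (p XOR t)) AND p = true AND false = false
((t AND (p XOR t)) AND p) IMPLIES p = false IMPLIES false = true
p IMPLIES t = false IMPLIES true = true
(p IMPLIES t) IMPLIES p = true IMPLIES false = false
t IMPLIES ((p IMPLIES t) IMPLIES p) = true IMPLIES false = false
p OR t = false OR true = true
t OR (p OR t) = true OR true = true
NOT (t OR (p OR t)) = NOT true = false
NOT NOT (t OR (p OR t)) = NOT false = true
(t IMPLIES ((p IMPLIES t) IMPLIES p)) IFF NOT NOT (t OR (p OR t)) = false IFF true = false
(((t AND (p XOR t)) AND p) IMPLIES p) XOR ((t IMPLIES ((p IMPLIES t) IMPLIES p)) IFF NOT NOT (t OR (p OR t))) = true XOR false = true
NOT ((((t AND (p XOR t)) AND p) IMPLIES p) XOR ((t IMPLIES ((p IMPLIES t) IMPLIES p)) IFF NOT NOT (t OR (p OR t)))) = NOT true = false
NOT NOT ((((t AND (p XOR t)) AND p) IMPLIES p) XOR ((t IMPLIES ((p IMPLIES t) IMPLIES p)) IFF NOT NOT (t OR (p OR t)))) = NOT false = true
t AND p = true AND false = false
NOT NOT ((((t AND (p XOR t)) AND p) IMPLIES p) XOR ((t IMPLIES ((p IMPLIES t) IMPLIES p)) IFF NOT NOT (t OR (p OR t)))) XOR (t AND p) = true XOR false = true
p XOR t = false XOR true = true
(p XOR t) XOR t = true XOR true = false
p IMPLIES ((p XOR t) XOR t) = false IMPLIES false = true
(NOT NOT ((((t AND (p XOR t)) AND p) IMPLIES p) XOR ((t IMPLIES ((p IMPLIES t) IMPLIES p)) IFF NOT NOT (t OR (p OR t)))) XOR (t AND p)) XOR (p IMPLIES ((p XOR t) XOR t)) = true XOR true = false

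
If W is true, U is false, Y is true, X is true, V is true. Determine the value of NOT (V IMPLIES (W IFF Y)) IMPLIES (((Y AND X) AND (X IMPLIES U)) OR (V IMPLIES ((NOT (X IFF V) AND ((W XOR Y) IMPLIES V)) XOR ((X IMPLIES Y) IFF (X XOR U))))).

W IFF Y = true IFF true = true
V IMPLIES (W IFF Y) = true IMPLIES true = true
NOT (V IMPLIES (W IFF Y)) = NOT true = false
Y AND X = true AND true = true
X IMPLIES U = true IMPLIES false = false
(Y AND X) AND (X IMPLIES U) = true AND false = false
X IFF V = true IFF true = true
NOT (X IFF V) = NOT true = false
W XOR Y = true XOR true = false
(W XOR Y) IMPLIES V = false IMPLIES true = true
NOT (X IFF V) AND ((W XOR Y) IMPLIES V) = false AND true = false
X IMPLIES Y = true IMPLIES true = true
X XOR U = true XOR false = true
(X IMPLIES Y) IFF (X XOR U) = true IFF true = true
(NOT (X IFF V) AND ((W XOR Y) IMPLIES V)) XOR ((X IMPLIES Y) IFF (X XOR U)) = false XOR true = true
V IMPLIES ((NOT (X IFF V) AND ((W XOR Y) IMPLIES V)) XOR ((X IMPLIES Y) IFF (X XOR U))) = true IMPLIES true = true
((Y AND X) AND (X IMPLIES U)) OR (V IMPLIES ((NOT (X IFF V) AND ((W XOR Y) IMPLIES V)) XOR ((X IMPLIES Y) IFF (X XOR U)))) = false OR true = true
NOT (V IMPLIES (W IFF Y)) IMPLIES (((Y AND X) AND (X IMPLIES U)) OR (V IMPLIES ((NOT (X IFF V) AND ((W XOR Y) IMPLIES V)) XOR ((X IMPLIES Y) IFF (X XOR U))))) = false IMPLIES true = true

true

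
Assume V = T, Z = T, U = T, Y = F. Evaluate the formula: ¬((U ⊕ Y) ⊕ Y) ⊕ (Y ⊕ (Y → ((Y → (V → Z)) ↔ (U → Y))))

U ⊕ Y = T ⊕ F = T
(U ⊕ Y) ⊕ Y = T ⊕ F = T
¬((U ⊕ Y) ⊕ Y) = ¬T = F
V → Z = T → T = T
Y → (V → Z) = F → T = T
U → Y = T → F = F
(Y → (V → Z)) ↔ (U → Y) = T ↔ F = F
Y → ((Y → (V → Z)) ↔ (U → Y)) = F → F = T
Y ⊕ (Y → ((Y → (V → Z)) ↔ (U → Y))) = F ⊕ T = T
¬((U ⊕ Y) ⊕ Y) ⊕ (Y ⊕ (Y → ((Y → (V → Z)) ↔ (U → Y)))) = F ⊕ T = T

T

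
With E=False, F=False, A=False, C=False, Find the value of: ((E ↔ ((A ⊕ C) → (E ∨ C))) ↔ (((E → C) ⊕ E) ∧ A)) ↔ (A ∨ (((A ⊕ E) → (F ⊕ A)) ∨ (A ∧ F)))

True

A ⊕ C = False ⊕ False = False
E ∨ C = False ∨ False = False
(A ⊕ C) → (E ∨ C) = False → False = True
E ↔ ((A ⊕ C) → (E ∨ C)) = False ↔ True = False
E → C = False → False = True
(E → C) ⊕ E = True ⊕ False = True
((E → C) ⊕ E) ∧ A = True ∧ False = False
(E ↔ ((A ⊕ C) → (E ∨ C))) ↔ (((E → C) ⊕ E) ∧ A) = False ↔ False = True
A ⊕ E = False ⊕ False = False
F ⊕ A = False ⊕ False = False
(A ⊕ E) → (F ⊕ A) = False → False = True
A ∧ F = False ∧ False = False
((A ⊕ E) → (F ⊕ A)) ∨ (A ∧ F) = True ∨ False = True
A ∨ (((A ⊕ E) → (F ⊕ A)) ∨ (A ∧ F)) = False ∨ True = True
((E ↔ ((A ⊕ C) → (E ∨ C))) ↔ (((E → C) ⊕ E) ∧ A)) ↔ (A ∨ (((A ⊕ E) → (F ⊕ A)) ∨ (A ∧ F))) = True ↔ True = True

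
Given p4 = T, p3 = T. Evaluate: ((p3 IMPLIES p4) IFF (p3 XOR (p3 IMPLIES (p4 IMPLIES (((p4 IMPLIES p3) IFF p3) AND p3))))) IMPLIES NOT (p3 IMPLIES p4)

p3 IMPLIES p4 = T IMPLIES T = T
p4 IMPLIES p3 = T IMPLIES T = T
(p4 IMPLIES p3) IFF p3 = T IFF T = T
((p4 IMPLIES p3) IFF p3) AND p3 = T AND T = T
p4 IMPLIES (((p4 IMPLIES p3) IFF p3) AND p3) = T IMPLIES T = T
p3 IMPLIES (p4 IMPLIES (((p4 IMPLIES p3) IFF p3) AND p3)) = T IMPLIES T = T
p3 XOR (p3 IMPLIES (p4 IMPLIES (((p4 IMPLIES p3) IFF p3) AND p3))) = T XOR T = F
(p3 IMPLIES p4) IFF (p3 XOR (p3 IMPLIES (p4 IMPLIES (((p4 IMPLIES p3) IFF p3) AND p3)))) = T IFF F = F
p3 IMPLIES p4 = T IMPLIES T = T
NOT (p3 IMPLIES p4) = NOT T = F
((p3 IMPLIES p4) IFF (p3 XOR (p3 IMPLIES (p4 IMPLIES (((p4 IMPLIES p3) IFF p3) AND p3))))) IMPLIES NOT (p3 IMPLIES p4) = F IMPLIES F = T

T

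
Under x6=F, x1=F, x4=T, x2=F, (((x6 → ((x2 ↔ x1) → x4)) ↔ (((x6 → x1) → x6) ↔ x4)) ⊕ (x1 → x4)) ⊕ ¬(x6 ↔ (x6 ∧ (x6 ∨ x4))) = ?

T

x2 ↔ x1 = F ↔ F = T
(x2 ↔ x1) → x4 = T → T = T
x6 → ((x2 ↔ x1) → x4) = F → T = T
x6 → x1 = F → F = T
(x6 → x1) → x6 = T → F = F
((x6 → x1) → x6) ↔ x4 = F ↔ T = F
(x6 → ((x2 ↔ x1) → x4)) ↔ (((x6 → x1) → x6) ↔ x4) = T ↔ F = F
x1 → x4 = F → T = T
((x6 → ((x2 ↔ x1) → x4)) ↔ (((x6 → x1) → x6) ↔ x4)) ⊕ (x1 → x4) = F ⊕ T = T
x6 ∨ x4 = F ∨ T = T
x6 ∧ (x6 ∨ x4) = F ∧ T = F
x6 ↔ (x6 ∧ (x6 ∨ x4)) = F ↔ F = T
¬(x6 ↔ (x6 ∧ (x6 ∨ x4))) = ¬T = F
(((x6 → ((x2 ↔ x1) → x4)) ↔ (((x6 → x1) → x6) ↔ x4)) ⊕ (x1 → x4)) ⊕ ¬(x6 ↔ (x6 ∧ (x6 ∨ x4))) = T ⊕ F = T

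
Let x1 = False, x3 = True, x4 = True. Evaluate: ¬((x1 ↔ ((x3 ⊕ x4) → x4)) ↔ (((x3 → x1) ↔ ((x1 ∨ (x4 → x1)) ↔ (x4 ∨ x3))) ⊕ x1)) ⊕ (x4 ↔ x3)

False

x3 ⊕ x4 = True ⊕ True = False
(x3 ⊕ x4) → x4 = False → True = True
x1 ↔ ((x3 ⊕ x4) → x4) = False ↔ True = False
x3 → x1 = True → False = False
x4 → x1 = True → False = False
x1 ∨ (x4 → x1) = False ∨ False = False
x4 ∨ x3 = True ∨ True = True
(x1 ∨ (x4 → x1)) ↔ (x4 ∨ x3) = False ↔ True = False
(x3 → x1) ↔ ((x1 ∨ (x4 → x1)) ↔ (x4 ∨ x3)) = False ↔ False = True
((x3 → x1) ↔ ((x1 ∨ (x4 → x1)) ↔ (x4 ∨ x3))) ⊕ x1 = True ⊕ False = True
(x1 ↔ ((x3 ⊕ x4) → x4)) ↔ (((x3 → x1) ↔ ((x1 ∨ (x4 → x1)) ↔ (x4 ∨ x3))) ⊕ x1) = False ↔ True = False
¬((x1 ↔ ((x3 ⊕ x4) → x4)) ↔ (((x3 → x1) ↔ ((x1 ∨ (x4 → x1)) ↔ (x4 ∨ x3))) ⊕ x1)) = ¬False = True
x4 ↔ x3 = True ↔ True = True
¬((x1 ↔ ((x3 ⊕ x4) → x4)) ↔ (((x3 → x1) ↔ ((x1 ∨ (x4 → x1)) ↔ (x4 ∨ x3))) ⊕ x1)) ⊕ (x4 ↔ x3) = True ⊕ True = False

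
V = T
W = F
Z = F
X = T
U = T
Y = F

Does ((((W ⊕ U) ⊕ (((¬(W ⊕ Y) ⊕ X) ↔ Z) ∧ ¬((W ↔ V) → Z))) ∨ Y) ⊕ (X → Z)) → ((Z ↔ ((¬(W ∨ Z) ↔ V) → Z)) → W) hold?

W ⊕ U = F ⊕ T = T
W ⊕ Y = F ⊕ F = F
¬(W ⊕ Y) = ¬F = T
¬(W ⊕ Y) ⊕ X = T ⊕ T = F
(¬(W ⊕ Y) ⊕ X) ↔ Z = F ↔ F = T
W ↔ V = F ↔ T = F
(W ↔ V) → Z = F → F = T
¬((W ↔ V) → Z) = ¬T = F
((¬(W ⊕ Y) ⊕ X) ↔ Z) ∧ ¬((W ↔ V) → Z) = T ∧ F = F
(W ⊕ U) ⊕ (((¬(W ⊕ Y) ⊕ X) ↔ Z) ∧ ¬((W ↔ V) → Z)) = T ⊕ F = T
((W ⊕ U) ⊕ (((¬(W ⊕ Y) ⊕ X) ↔ Z) ∧ ¬((W ↔ V) → Z))) ∨ Y = T ∨ F = T
X → Z = T → F = F
(((W ⊕ U) ⊕ (((¬(W ⊕ Y) ⊕ X) ↔ Z) ∧ ¬((W ↔ V) → Z))) ∨ Y) ⊕ (X → Z) = T ⊕ F = T
W ∨ Z = F ∨ F = F
¬(W ∨ Z) = ¬F = T
¬(W ∨ Z) ↔ V = T ↔ T = T
(¬(W ∨ Z) ↔ V) → Z = T → F = F
Z ↔ ((¬(W ∨ Z) ↔ V) → Z) = F ↔ F = T
(Z ↔ ((¬(W ∨ Z) ↔ V) → Z)) → W = T → F = F
((((W ⊕ U) ⊕ (((¬(W ⊕ Y) ⊕ X) ↔ Z) ∧ ¬((W ↔ V) → Z))) ∨ Y) ⊕ (X → Z)) → ((Z ↔ ((¬(W ∨ Z) ↔ V) → Z)) → W) = T → F = F

F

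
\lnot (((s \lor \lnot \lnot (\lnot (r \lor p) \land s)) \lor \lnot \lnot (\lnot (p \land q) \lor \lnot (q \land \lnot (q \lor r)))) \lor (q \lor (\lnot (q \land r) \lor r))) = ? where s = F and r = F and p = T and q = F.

r \lor p = F \lor T = T
\lnot (r \lor p) = \lnot T = F
\lnot (r \lor p) \land s = F \land F = F
\lnot (\lnot (r \lor p) \land s) = \lnot F = T
\lnot \lnot (\lnot (r \lor p) \land s) = \lnot T = F
s \lor \lnot \lnot (\lnot (r \lor p) \land s) = F \lor F = F
p \land q = T \land F = F
\lnot (p \land q) = \lnot F = T
q \lor r = F \lor F = F
\lnot (q \lor r) = \lnot F = T
q \land \lnot (q \lor r) = F \land T = F
\lnot (q \land \lnot (q \lor r)) = \lnot F = T
\lnot (p \land q) \lor \lnot (q \land \lnot (q \lor r)) = T \lor T = T
\lnot (\lnot (p \land q) \lor \lnot (q \land \lnot (q \lor r))) = \lnot T = F
\lnot \lnot (\lnot (p \land q) \lor \lnot (q \land \lnot (q \lor r))) = \lnot F = T
(s \lor \lnot \lnot (\lnot (r \lor p) \land s)) \lor \lnot \lnot (\lnot (p \land q) \lor \lnot (q \land \lnot (q \lor r))) = F \lor T = T
q \land r = F \land F = F
\lnot (q \land r) = \lnot F = T
\lnot (q \land r) \lor r = T \lor F = T
q \lor (\lnot (q \land r) \lor r) = F \lor T = T
((s \lor \lnot \lnot (\lnot (r \lor p) \land s)) \lor \lnot \lnot (\lnot (p \land q) \lor \lnot (q \land \lnot (q \lor r)))) \lor (q \lor (\lnot (q \land r) \lor r)) = T \lor T = T
\lnot (((s \lor \lnot \lnot (\lnot (r \lor p) \land s)) \lor \lnot \lnot (\lnot (p \land q) \lor \lnot (q \land \lnot (q \lor r)))) \lor (q \lor (\lnot (q \land r) \lor r))) = \lnot T = F

F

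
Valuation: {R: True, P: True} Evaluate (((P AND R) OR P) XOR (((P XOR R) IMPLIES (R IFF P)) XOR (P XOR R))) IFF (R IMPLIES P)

False

Substituting R=True, P=True:
P AND R = True AND True = True
(P AND R) OR P = True OR True = True
P XOR R = True XOR True = False
R IFF P = True IFF True = True
(P XOR R) IMPLIES (R IFF P) = False IMPLIES True = True
P XOR R = True XOR True = False
((P XOR R) IMPLIES (R IFF P)) XOR (P XOR R) = True XOR False = True
((P AND R) OR P) XOR (((P XOR R) IMPLIES (R IFF P)) XOR (P XOR R)) = True XOR True = False
R IMPLIES P = True IMPLIES True = True
(((P AND R) OR P) XOR (((P XOR R) IMPLIES (R IFF P)) XOR (P XOR R))) IFF (R IMPLIES P) = False IFF True = False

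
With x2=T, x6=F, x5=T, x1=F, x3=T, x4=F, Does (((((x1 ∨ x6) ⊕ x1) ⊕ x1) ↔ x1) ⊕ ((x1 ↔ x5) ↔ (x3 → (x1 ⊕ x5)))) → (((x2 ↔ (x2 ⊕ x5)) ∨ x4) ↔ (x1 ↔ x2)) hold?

x1 ∨ x6 = F ∨ F = F
(x1 ∨ x6) ⊕ x1 = F ⊕ F = F
((x1 ∨ x6) ⊕ x1) ⊕ x1 = F ⊕ F = F
(((x1 ∨ x6) ⊕ x1) ⊕ x1) ↔ x1 = F ↔ F = T
x1 ↔ x5 = F ↔ T = F
x1 ⊕ x5 = F ⊕ T = T
x3 → (x1 ⊕ x5) = T → T = T
(x1 ↔ x5) ↔ (x3 → (x1 ⊕ x5)) = F ↔ T = F
((((x1 ∨ x6) ⊕ x1) ⊕ x1) ↔ x1) ⊕ ((x1 ↔ x5) ↔ (x3 → (x1 ⊕ x5))) = T ⊕ F = T
x2 ⊕ x5 = T ⊕ T = F
x2 ↔ (x2 ⊕ x5) = T ↔ F = F
(x2 ↔ (x2 ⊕ x5)) ∨ x4 = F ∨ F = F
x1 ↔ x2 = F ↔ T = F
((x2 ↔ (x2 ⊕ x5)) ∨ x4) ↔ (x1 ↔ x2) = F ↔ F = T
(((((x1 ∨ x6) ⊕ x1) ⊕ x1) ↔ x1) ⊕ ((x1 ↔ x5) ↔ (x3 → (x1 ⊕ x5)))) → (((x2 ↔ (x2 ⊕ x5)) ∨ x4) ↔ (x1 ↔ x2)) = T → T = T

T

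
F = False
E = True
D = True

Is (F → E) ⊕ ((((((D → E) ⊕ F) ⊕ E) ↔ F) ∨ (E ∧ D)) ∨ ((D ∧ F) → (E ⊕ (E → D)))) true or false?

False

Substituting F=False, E=True, D=True:
F → E = False → True = True
D → E = True → True = True
(D → E) ⊕ F = True ⊕ False = True
((D → E) ⊕ F) ⊕ E = True ⊕ True = False
(((D → E) ⊕ F) ⊕ E) ↔ F = False ↔ False = True
E ∧ D = True ∧ True = True
((((D → E) ⊕ F) ⊕ E) ↔ F) ∨ (E ∧ D) = True ∨ True = True
D ∧ F = True ∧ False = False
E → D = True → True = True
E ⊕ (E → D) = True ⊕ True = False
(D ∧ F) → (E ⊕ (E → D)) = False → False = True
(((((D → E) ⊕ F) ⊕ E) ↔ F) ∨ (E ∧ D)) ∨ ((D ∧ F) → (E ⊕ (E → D))) = True ∨ True = True
(F → E) ⊕ ((((((D → E) ⊕ F) ⊕ E) ↔ F) ∨ (E ∧ D)) ∨ ((D ∧ F) → (E ⊕ (E → D)))) = True ⊕ True = False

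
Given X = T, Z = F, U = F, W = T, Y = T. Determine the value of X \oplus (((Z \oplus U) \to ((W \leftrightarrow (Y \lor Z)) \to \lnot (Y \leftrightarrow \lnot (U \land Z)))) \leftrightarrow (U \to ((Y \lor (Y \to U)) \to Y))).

F

Substituting X=T, Z=F, U=F, W=T, Y=T:
Z \oplus U = F \oplus F = F
Y \lor Z = T \lor F = T
W \leftrightarrow (Y \lor Z) = T \leftrightarrow T = T
U \land Z = F \land F = F
\lnot (U \land Z) = \lnot F = T
Y \leftrightarrow \lnot (U \land Z) = T \leftrightarrow T = T
\lnot (Y \leftrightarrow \lnot (U \land Z)) = \lnot T = F
(W \leftrightarrow (Y \lor Z)) \to \lnot (Y \leftrightarrow \lnot (U \land Z)) = T \to F = F
(Z \oplus U) \to ((W \leftrightarrow (Y \lor Z)) \to \lnot (Y \leftrightarrow \lnot (U \land Z))) = F \to F = T
Y \to U = T \to F = F
Y \lor (Y \to U) = T \lor F = T
(Y \lor (Y \to U)) \to Y = T \to T = T
U \to ((Y \lor (Y \to U)) \to Y) = F \to T = T
((Z \oplus U) \to ((W \leftrightarrow (Y \lor Z)) \to \lnot (Y \leftrightarrow \lnot (U \land Z)))) \leftrightarrow (U \to ((Y \lor (Y \to U)) \to Y)) = T \leftrightarrow T = T
X \oplus (((Z \oplus U) \to ((W \leftrightarrow (Y \lor Z)) \to \lnot (Y \leftrightarrow \lnot (U \land Z)))) \leftrightarrow (U \to ((Y \lor (Y \to U)) \to Y))) = T \oplus T = F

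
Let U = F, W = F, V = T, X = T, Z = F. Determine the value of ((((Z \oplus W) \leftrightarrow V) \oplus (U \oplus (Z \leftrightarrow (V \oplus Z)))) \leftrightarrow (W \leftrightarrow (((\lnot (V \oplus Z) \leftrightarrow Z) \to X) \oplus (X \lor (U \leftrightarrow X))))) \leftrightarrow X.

F

Substituting U=F, W=F, V=T, X=T, Z=F:
Z \oplus W = F \oplus F = F
(Z \oplus W) \leftrightarrow V = F \leftrightarrow T = F
V \oplus Z = T \oplus F = T
Z \leftrightarrow (V \oplus Z) = F \leftrightarrow T = F
U \oplus (Z \leftrightarrow (V \oplus Z)) = F \oplus F = F
((Z \oplus W) \leftrightarrow V) \oplus (U \oplus (Z \leftrightarrow (V \oplus Z))) = F \oplus F = F
V \oplus Z = T \oplus F = T
\lnot (V \oplus Z) = \lnot T = F
\lnot (V \oplus Z) \leftrightarrow Z = F \leftrightarrow F = T
(\lnot (V \oplus Z) \leftrightarrow Z) \to X = T \to T = T
U \leftrightarrow X = F \leftrightarrow T = F
X \lor (U \leftrightarrow X) = T \lor F = T
((\lnot (V \oplus Z) \leftrightarrow Z) \to X) \oplus (X \lor (U \leftrightarrow X)) = T \oplus T = F
W \leftrightarrow (((\lnot (V \oplus Z) \leftrightarrow Z) \to X) \oplus (X \lor (U \leftrightarrow X))) = F \leftrightarrow F = T
(((Z \oplus W) \leftrightarrow V) \oplus (U \oplus (Z \leftrightarrow (V \oplus Z)))) \leftrightarrow (W \leftrightarrow (((\lnot (V \oplus Z) \leftrightarrow Z) \to X) \oplus (X \lor (U \leftrightarrow X)))) = F \leftrightarrow T = F
((((Z \oplus W) \leftrightarrow V) \oplus (U \oplus (Z \leftrightarrow (V \oplus Z)))) \leftrightarrow (W \leftrightarrow (((\lnot (V \oplus Z) \leftrightarrow Z) \to X) \oplus (X \lor (U \leftrightarrow X))))) \leftrightarrow X = F \leftrightarrow T = F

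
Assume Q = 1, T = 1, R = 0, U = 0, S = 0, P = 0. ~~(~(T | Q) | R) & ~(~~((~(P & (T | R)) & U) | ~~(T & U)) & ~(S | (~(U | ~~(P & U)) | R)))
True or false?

0

T | Q = 1 | 1 = 1
~(T | Q) = ~1 = 0
~(T | Q) | R = 0 | 0 = 0
~(~(T | Q) | R) = ~0 = 1
~~(~(T | Q) | R) = ~1 = 0
T | R = 1 | 0 = 1
P & (T | R) = 0 & 1 = 0
~(P & (T | R)) = ~0 = 1
~(P & (T | R)) & U = 1 & 0 = 0
T & U = 1 & 0 = 0
~(T & U) = ~0 = 1
~~(T & U) = ~1 = 0
(~(P & (T | R)) & U) | ~~(T & U) = 0 | 0 = 0
~((~(P & (T | R)) & U) | ~~(T & U)) = ~0 = 1
~~((~(P & (T | R)) & U) | ~~(T & U)) = ~1 = 0
P & U = 0 & 0 = 0
~(P & U) = ~0 = 1
~~(P & U) = ~1 = 0
U | ~~(P & U) = 0 | 0 = 0
~(U | ~~(P & U)) = ~0 = 1
~(U | ~~(P & U)) | R = 1 | 0 = 1
S | (~(U | ~~(P & U)) | R) = 0 | 1 = 1
~(S | (~(U | ~~(P & U)) | R)) = ~1 = 0
~~((~(P & (T | R)) & U) | ~~(T & U)) & ~(S | (~(U | ~~(P & U)) | R)) = 0 & 0 = 0
~(~~((~(P & (T | R)) & U) | ~~(T & U)) & ~(S | (~(U | ~~(P & U)) | R))) = ~0 = 1
~~(~(T | Q) | R) & ~(~~((~(P & (T | R)) & U) | ~~(T & U)) & ~(S | (~(U | ~~(P & U)) | R))) = 0 & 1 = 0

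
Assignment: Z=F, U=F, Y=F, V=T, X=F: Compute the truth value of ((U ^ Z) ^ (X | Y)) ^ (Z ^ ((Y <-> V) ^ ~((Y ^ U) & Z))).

U ^ Z = F ^ F = F
X | Y = F | F = F
(U ^ Z) ^ (X | Y) = F ^ F = F
Y <-> V = F <-> T = F
Y ^ U = F ^ F = F
(Y ^ U) & Z = F & F = F
~((Y ^ U) & Z) = ~F = T
(Y <-> V) ^ ~((Y ^ U) & Z) = F ^ T = T
Z ^ ((Y <-> V) ^ ~((Y ^ U) & Z)) = F ^ T = T
((U ^ Z) ^ (X | Y)) ^ (Z ^ ((Y <-> V) ^ ~((Y ^ U) & Z))) = F ^ T = T

T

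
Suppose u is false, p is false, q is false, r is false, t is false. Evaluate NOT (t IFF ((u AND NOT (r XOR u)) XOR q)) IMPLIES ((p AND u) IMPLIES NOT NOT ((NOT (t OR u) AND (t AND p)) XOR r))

T

Substituting u=F, p=F, q=F, r=F, t=F:
r XOR u = F XOR F = F
NOT (r XOR u) = NOT F = T
u AND NOT (r XOR u) = F AND T = F
(u AND NOT (r XOR u)) XOR q = F XOR F = F
t IFF ((u AND NOT (r XOR u)) XOR q) = F IFF F = T
NOT (t IFF ((u AND NOT (r XOR u)) XOR q)) = NOT T = F
p AND u = F AND F = F
t OR u = F OR F = F
NOT (t OR u) = NOT F = T
t AND p = F AND F = F
NOT (t OR u) AND (t AND p) = T AND F = F
(NOT (t OR u) AND (t AND p)) XOR r = F XOR F = F
NOT ((NOT (t OR u) AND (t AND p)) XOR r) = NOT F = T
NOT NOT ((NOT (t OR u) AND (t AND p)) XOR r) = NOT T = F
(p AND u) IMPLIES NOT NOT ((NOT (t OR u) AND (t AND p)) XOR r) = F IMPLIES F = T
NOT (t IFF ((u AND NOT (r XOR u)) XOR q)) IMPLIES ((p AND u) IMPLIES NOT NOT ((NOT (t OR u) AND (t AND p)) XOR r)) = F IMPLIES T = T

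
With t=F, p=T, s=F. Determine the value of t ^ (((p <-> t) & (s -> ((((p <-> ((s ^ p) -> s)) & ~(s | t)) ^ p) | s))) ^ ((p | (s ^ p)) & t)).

F

Substituting t=F, p=T, s=F:
p <-> t = T <-> F = F
s ^ p = F ^ T = T
(s ^ p) -> s = T -> F = F
p <-> ((s ^ p) -> s) = T <-> F = F
s | t = F | F = F
~(s | t) = ~F = T
(p <-> ((s ^ p) -> s)) & ~(s | t) = F & T = F
((p <-> ((s ^ p) -> s)) & ~(s | t)) ^ p = F ^ T = T
(((p <-> ((s ^ p) -> s)) & ~(s | t)) ^ p) | s = T | F = T
s -> ((((p <-> ((s ^ p) -> s)) & ~(s | t)) ^ p) | s) = F -> T = T
(p <-> t) & (s -> ((((p <-> ((s ^ p) -> s)) & ~(s | t)) ^ p) | s)) = F & T = F
s ^ p = F ^ T = T
p | (s ^ p) = T | T = T
(p | (s ^ p)) & t = T & F = F
((p <-> t) & (s -> ((((p <-> ((s ^ p) -> s)) & ~(s | t)) ^ p) | s))) ^ ((p | (s ^ p)) & t) = F ^ F = F
t ^ (((p <-> t) & (s -> ((((p <-> ((s ^ p) -> s)) & ~(s | t)) ^ p) | s))) ^ ((p | (s ^ p)) & t)) = F ^ F = F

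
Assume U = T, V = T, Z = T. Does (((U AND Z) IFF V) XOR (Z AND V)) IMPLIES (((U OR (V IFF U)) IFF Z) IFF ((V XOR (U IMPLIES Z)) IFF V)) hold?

T

U AND Z = T AND T = T
(U AND Z) IFF V = T IFF T = T
Z AND V = T AND T = T
((U AND Z) IFF V) XOR (Z AND V) = T XOR T = F
V IFF U = T IFF T = T
U OR (V IFF U) = T OR T = T
(U OR (V IFF U)) IFF Z = T IFF T = T
U IMPLIES Z = T IMPLIES T = T
V XOR (U IMPLIES Z) = T XOR T = F
(V XOR (U IMPLIES Z)) IFF V = F IFF T = F
((U OR (V IFF U)) IFF Z) IFF ((V XOR (U IMPLIES Z)) IFF V) = T IFF F = F
(((U AND Z) IFF V) XOR (Z AND V)) IMPLIES (((U OR (V IFF U)) IFF Z) IFF ((V XOR (U IMPLIES Z)) IFF V)) = F IMPLIES F = T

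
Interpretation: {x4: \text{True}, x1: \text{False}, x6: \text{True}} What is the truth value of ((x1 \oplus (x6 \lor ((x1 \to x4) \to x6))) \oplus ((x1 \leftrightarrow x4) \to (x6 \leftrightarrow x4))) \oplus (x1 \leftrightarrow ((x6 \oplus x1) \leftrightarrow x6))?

Substituting x4=\text{True}, x1=\text{False}, x6=\text{True}:
x1 \to x4 = \text{False} \to \text{True} = \text{True}
(x1 \to x4) \to x6 = \text{True} \to \text{True} = \text{True}
x6 \lor ((x1 \to x4) \to x6) = \text{True} \lor \text{True} = \text{True}
x1 \oplus (x6 \lor ((x1 \to x4) \to x6)) = \text{False} \oplus \text{True} = \text{True}
x1 \leftrightarrow x4 = \text{False} \leftrightarrow \text{True} = \text{False}
x6 \leftrightarrow x4 = \text{True} \leftrightarrow \text{True} = \text{True}
(x1 \leftrightarrow x4) \to (x6 \leftrightarrow x4) = \text{False} \to \text{True} = \text{True}
(x1 \oplus (x6 \lor ((x1 \to x4) \to x6))) \oplus ((x1 \leftrightarrow x4) \to (x6 \leftrightarrow x4)) = \text{True} \oplus \text{True} = \text{False}
x6 \oplus x1 = \text{True} \oplus \text{False} = \text{True}
(x6 \oplus x1) \leftrightarrow x6 = \text{True} \leftrightarrow \text{True} = \text{True}
x1 \leftrightarrow ((x6 \oplus x1) \leftrightarrow x6) = \text{False} \leftrightarrow \text{True} = \text{False}
((x1 \oplus (x6 \lor ((x1 \to x4) \to x6))) \oplus ((x1 \leftrightarrow x4) \to (x6 \leftrightarrow x4))) \oplus (x1 \leftrightarrow ((x6 \oplus x1) \leftrightarrow x6)) = \text{False} \oplus \text{False} = \text{False}

\text{False}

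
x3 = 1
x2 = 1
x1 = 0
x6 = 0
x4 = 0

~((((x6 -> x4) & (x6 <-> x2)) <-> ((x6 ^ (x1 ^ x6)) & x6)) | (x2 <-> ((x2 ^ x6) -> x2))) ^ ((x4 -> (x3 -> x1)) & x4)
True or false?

Substituting x3=1, x2=1, x1=0, x6=0, x4=0:
x6 -> x4 = 0 -> 0 = 1
x6 <-> x2 = 0 <-> 1 = 0
(x6 -> x4) & (x6 <-> x2) = 1 & 0 = 0
x1 ^ x6 = 0 ^ 0 = 0
x6 ^ (x1 ^ x6) = 0 ^ 0 = 0
(x6 ^ (x1 ^ x6)) & x6 = 0 & 0 = 0
((x6 -> x4) & (x6 <-> x2)) <-> ((x6 ^ (x1 ^ x6)) & x6) = 0 <-> 0 = 1
x2 ^ x6 = 1 ^ 0 = 1
(x2 ^ x6) -> x2 = 1 -> 1 = 1
x2 <-> ((x2 ^ x6) -> x2) = 1 <-> 1 = 1
(((x6 -> x4) & (x6 <-> x2)) <-> ((x6 ^ (x1 ^ x6)) & x6)) | (x2 <-> ((x2 ^ x6) -> x2)) = 1 | 1 = 1
~((((x6 -> x4) & (x6 <-> x2)) <-> ((x6 ^ (x1 ^ x6)) & x6)) | (x2 <-> ((x2 ^ x6) -> x2))) = ~1 = 0
x3 -> x1 = 1 -> 0 = 0
x4 -> (x3 -> x1) = 0 -> 0 = 1
(x4 -> (x3 -> x1)) & x4 = 1 & 0 = 0
~((((x6 -> x4) & (x6 <-> x2)) <-> ((x6 ^ (x1 ^ x6)) & x6)) | (x2 <-> ((x2 ^ x6) -> x2))) ^ ((x4 -> (x3 -> x1)) & x4) = 0 ^ 0 = 0

0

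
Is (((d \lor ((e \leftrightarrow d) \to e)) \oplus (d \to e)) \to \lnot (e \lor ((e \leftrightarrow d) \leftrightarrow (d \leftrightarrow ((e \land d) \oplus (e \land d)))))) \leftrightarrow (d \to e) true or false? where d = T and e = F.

T

e \leftrightarrow d = F \leftrightarrow T = F
(e \leftrightarrow d) \to e = F \to F = T
d \lor ((e \leftrightarrow d) \to e) = T \lor T = T
d \to e = T \to F = F
(d \lor ((e \leftrightarrow d) \to e)) \oplus (d \to e) = T \oplus F = T
e \leftrightarrow d = F \leftrightarrow T = F
e \land d = F \land T = F
e \land d = F \land T = F
(e \land d) \oplus (e \land d) = F \oplus F = F
d \leftrightarrow ((e \land d) \oplus (e \land d)) = T \leftrightarrow F = F
(e \leftrightarrow d) \leftrightarrow (d \leftrightarrow ((e \land d) \oplus (e \land d))) = F \leftrightarrow F = T
e \lor ((e \leftrightarrow d) \leftrightarrow (d \leftrightarrow ((e \land d) \oplus (e \land d)))) = F \lor T = T
\lnot (e \lor ((e \leftrightarrow d) \leftrightarrow (d \leftrightarrow ((e \land d) \oplus (e \land d))))) = \lnot T = F
((d \lor ((e \leftrightarrow d) \to e)) \oplus (d \to e)) \to \lnot (e \lor ((e \leftrightarrow d) \leftrightarrow (d \leftrightarrow ((e \land d) \oplus (e \land d))))) = T \to F = F
d \to e = T \to F = F
(((d \lor ((e \leftrightarrow d) \to e)) \oplus (d \to e)) \to \lnot (e \lor ((e \leftrightarrow d) \leftrightarrow (d \leftrightarrow ((e \land d) \oplus (e \land d)))))) \leftrightarrow (d \to e) = F \leftrightarrow F = T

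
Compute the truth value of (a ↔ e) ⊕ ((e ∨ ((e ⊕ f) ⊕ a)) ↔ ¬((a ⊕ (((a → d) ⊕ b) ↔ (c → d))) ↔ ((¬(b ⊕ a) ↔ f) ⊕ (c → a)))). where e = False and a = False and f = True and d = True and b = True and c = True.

True

Substituting e=False, a=False, f=True, d=True, b=True, c=True:
a ↔ e = False ↔ False = True
e ⊕ f = False ⊕ True = True
(e ⊕ f) ⊕ a = True ⊕ False = True
e ∨ ((e ⊕ f) ⊕ a) = False ∨ True = True
a → d = False → True = True
(a → d) ⊕ b = True ⊕ True = False
c → d = True → True = True
((a → d) ⊕ b) ↔ (c → d) = False ↔ True = False
a ⊕ (((a → d) ⊕ b) ↔ (c → d)) = False ⊕ False = False
b ⊕ a = True ⊕ False = True
¬(b ⊕ a) = ¬True = False
¬(b ⊕ a) ↔ f = False ↔ True = False
c → a = True → False = False
(¬(b ⊕ a) ↔ f) ⊕ (c → a) = False ⊕ False = False
(a ⊕ (((a → d) ⊕ b) ↔ (c → d))) ↔ ((¬(b ⊕ a) ↔ f) ⊕ (c → a)) = False ↔ False = True
¬((a ⊕ (((a → d) ⊕ b) ↔ (c → d))) ↔ ((¬(b ⊕ a) ↔ f) ⊕ (c → a))) = ¬True = False
(e ∨ ((e ⊕ f) ⊕ a)) ↔ ¬((a ⊕ (((a → d) ⊕ b) ↔ (c → d))) ↔ ((¬(b ⊕ a) ↔ f) ⊕ (c → a))) = True ↔ False = False
(a ↔ e) ⊕ ((e ∨ ((e ⊕ f) ⊕ a)) ↔ ¬((a ⊕ (((a → d) ⊕ b) ↔ (c → d))) ↔ ((¬(b ⊕ a) ↔ f) ⊕ (c → a)))) = True ⊕ False = True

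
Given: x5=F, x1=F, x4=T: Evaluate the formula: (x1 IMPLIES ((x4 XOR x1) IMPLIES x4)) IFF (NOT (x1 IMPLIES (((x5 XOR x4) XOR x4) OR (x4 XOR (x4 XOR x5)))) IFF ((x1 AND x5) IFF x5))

F

x4 XOR x1 = T XOR F = T
(x4 XOR x1) IMPLIES x4 = T IMPLIES T = T
x1 IMPLIES ((x4 XOR x1) IMPLIES x4) = F IMPLIES T = T
x5 XOR x4 = F XOR T = T
(x5 XOR x4) XOR x4 = T XOR T = F
x4 XOR x5 = T XOR F = T
x4 XOR (x4 XOR x5) = T XOR T = F
((x5 XOR x4) XOR x4) OR (x4 XOR (x4 XOR x5)) = F OR F = F
x1 IMPLIES (((x5 XOR x4) XOR x4) OR (x4 XOR (x4 XOR x5))) = F IMPLIES F = T
NOT (x1 IMPLIES (((x5 XOR x4) XOR x4) OR (x4 XOR (x4 XOR x5)))) = NOT T = F
x1 AND x5 = F AND F = F
(x1 AND x5) IFF x5 = F IFF F = T
NOT (x1 IMPLIES (((x5 XOR x4) XOR x4) OR (x4 XOR (x4 XOR x5)))) IFF ((x1 AND x5) IFF x5) = F IFF T = F
(x1 IMPLIES ((x4 XOR x1) IMPLIES x4)) IFF (NOT (x1 IMPLIES (((x5 XOR x4) XOR x4) OR (x4 XOR (x4 XOR x5)))) IFF ((x1 AND x5) IFF x5)) = T IFF F = F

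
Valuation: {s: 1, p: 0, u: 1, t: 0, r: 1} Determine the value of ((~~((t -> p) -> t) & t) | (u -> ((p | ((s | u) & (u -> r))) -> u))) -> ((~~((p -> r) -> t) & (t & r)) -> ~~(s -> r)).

1

t -> p = 0 -> 0 = 1
(t -> p) -> t = 1 -> 0 = 0
~((t -> p) -> t) = ~0 = 1
~~((t -> p) -> t) = ~1 = 0
~~((t -> p) -> t) & t = 0 & 0 = 0
s | u = 1 | 1 = 1
u -> r = 1 -> 1 = 1
(s | u) & (u -> r) = 1 & 1 = 1
p | ((s | u) & (u -> r)) = 0 | 1 = 1
(p | ((s | u) & (u -> r))) -> u = 1 -> 1 = 1
u -> ((p | ((s | u) & (u -> r))) -> u) = 1 -> 1 = 1
(~~((t -> p) -> t) & t) | (u -> ((p | ((s | u) & (u -> r))) -> u)) = 0 | 1 = 1
p -> r = 0 -> 1 = 1
(p -> r) -> t = 1 -> 0 = 0
~((p -> r) -> t) = ~0 = 1
~~((p -> r) -> t) = ~1 = 0
t & r = 0 & 1 = 0
~~((p -> r) -> t) & (t & r) = 0 & 0 = 0
s -> r = 1 -> 1 = 1
~(s -> r) = ~1 = 0
~~(s -> r) = ~0 = 1
(~~((p -> r) -> t) & (t & r)) -> ~~(s -> r) = 0 -> 1 = 1
((~~((t -> p) -> t) & t) | (u -> ((p | ((s | u) & (u -> r))) -> u))) -> ((~~((p -> r) -> t) & (t & r)) -> ~~(s -> r)) = 1 -> 1 = 1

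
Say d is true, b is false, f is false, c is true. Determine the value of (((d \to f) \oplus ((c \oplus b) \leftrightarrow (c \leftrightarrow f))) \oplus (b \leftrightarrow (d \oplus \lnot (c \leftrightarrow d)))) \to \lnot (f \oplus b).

\text{True}

d \to f = \text{True} \to \text{False} = \text{False}
c \oplus b = \text{True} \oplus \text{False} = \text{True}
c \leftrightarrow f = \text{True} \leftrightarrow \text{False} = \text{False}
(c \oplus b) \leftrightarrow (c \leftrightarrow f) = \text{True} \leftrightarrow \text{False} = \text{False}
(d \to f) \oplus ((c \oplus b) \leftrightarrow (c \leftrightarrow f)) = \text{False} \oplus \text{False} = \text{False}
c \leftrightarrow d = \text{True} \leftrightarrow \text{True} = \text{True}
\lnot (c \leftrightarrow d) = \lnot \text{True} = \text{False}
d \oplus \lnot (c \leftrightarrow d) = \text{True} \oplus \text{False} = \text{True}
b \leftrightarrow (d \oplus \lnot (c \leftrightarrow d)) = \text{False} \leftrightarrow \text{True} = \text{False}
((d \to f) \oplus ((c \oplus b) \leftrightarrow (c \leftrightarrow f))) \oplus (b \leftrightarrow (d \oplus \lnot (c \leftrightarrow d))) = \text{False} \oplus \text{False} = \text{False}
f \oplus b = \text{False} \oplus \text{False} = \text{False}
\lnot (f \oplus b) = \lnot \text{False} = \text{True}
(((d \to f) \oplus ((c \oplus b) \leftrightarrow (c \leftrightarrow f))) \oplus (b \leftrightarrow (d \oplus \lnot (c \leftrightarrow d)))) \to \lnot (f \oplus b) = \text{False} \to \text{True} = \text{True}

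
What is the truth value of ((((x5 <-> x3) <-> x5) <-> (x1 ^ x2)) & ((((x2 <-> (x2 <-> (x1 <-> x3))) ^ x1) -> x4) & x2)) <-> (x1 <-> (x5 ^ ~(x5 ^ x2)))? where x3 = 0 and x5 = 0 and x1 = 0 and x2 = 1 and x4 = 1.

0

Substituting x3=0, x5=0, x1=0, x2=1, x4=1:
x5 <-> x3 = 0 <-> 0 = 1
(x5 <-> x3) <-> x5 = 1 <-> 0 = 0
x1 ^ x2 = 0 ^ 1 = 1
((x5 <-> x3) <-> x5) <-> (x1 ^ x2) = 0 <-> 1 = 0
x1 <-> x3 = 0 <-> 0 = 1
x2 <-> (x1 <-> x3) = 1 <-> 1 = 1
x2 <-> (x2 <-> (x1 <-> x3)) = 1 <-> 1 = 1
(x2 <-> (x2 <-> (x1 <-> x3))) ^ x1 = 1 ^ 0 = 1
((x2 <-> (x2 <-> (x1 <-> x3))) ^ x1) -> x4 = 1 -> 1 = 1
(((x2 <-> (x2 <-> (x1 <-> x3))) ^ x1) -> x4) & x2 = 1 & 1 = 1
(((x5 <-> x3) <-> x5) <-> (x1 ^ x2)) & ((((x2 <-> (x2 <-> (x1 <-> x3))) ^ x1) -> x4) & x2) = 0 & 1 = 0
x5 ^ x2 = 0 ^ 1 = 1
~(x5 ^ x2) = ~1 = 0
x5 ^ ~(x5 ^ x2) = 0 ^ 0 = 0
x1 <-> (x5 ^ ~(x5 ^ x2)) = 0 <-> 0 = 1
((((x5 <-> x3) <-> x5) <-> (x1 ^ x2)) & ((((x2 <-> (x2 <-> (x1 <-> x3))) ^ x1) -> x4) & x2)) <-> (x1 <-> (x5 ^ ~(x5 ^ x2))) = 0 <-> 1 = 0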